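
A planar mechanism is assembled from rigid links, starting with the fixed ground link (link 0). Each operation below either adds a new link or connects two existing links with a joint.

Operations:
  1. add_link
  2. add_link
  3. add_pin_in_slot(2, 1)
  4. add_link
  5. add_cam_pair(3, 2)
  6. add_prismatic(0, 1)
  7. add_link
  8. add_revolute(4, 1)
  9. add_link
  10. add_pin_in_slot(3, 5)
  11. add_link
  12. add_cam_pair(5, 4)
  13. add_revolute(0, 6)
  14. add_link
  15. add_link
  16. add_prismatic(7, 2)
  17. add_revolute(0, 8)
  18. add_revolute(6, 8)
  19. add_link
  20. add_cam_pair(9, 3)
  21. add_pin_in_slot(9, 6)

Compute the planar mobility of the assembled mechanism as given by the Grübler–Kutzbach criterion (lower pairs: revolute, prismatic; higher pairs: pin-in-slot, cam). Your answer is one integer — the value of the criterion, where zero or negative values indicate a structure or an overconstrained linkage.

link 0 = ground. State L|J1|J2 = 1|0|0
+link1  2|0|0
+link2  3|0|0
PS(2,1) f=2→J2  3|0|1
+link3  4|0|1
C(3,2) f=2→J2  4|0|2
P(0,1) f=1→J1  4|1|2
+link4  5|1|2
R(4,1) f=1→J1  5|2|2
+link5  6|2|2
PS(3,5) f=2→J2  6|2|3
+link6  7|2|3
C(5,4) f=2→J2  7|2|4
R(0,6) f=1→J1  7|3|4
+link7  8|3|4
+link8  9|3|4
P(7,2) f=1→J1  9|4|4
R(0,8) f=1→J1  9|5|4
R(6,8) f=1→J1  9|6|4
+link9  10|6|4
C(9,3) f=2→J2  10|6|5
PS(9,6) f=2→J2  10|6|6
M = 3(10−1)−2·6−6 = 27−12−6 = 9

M = 9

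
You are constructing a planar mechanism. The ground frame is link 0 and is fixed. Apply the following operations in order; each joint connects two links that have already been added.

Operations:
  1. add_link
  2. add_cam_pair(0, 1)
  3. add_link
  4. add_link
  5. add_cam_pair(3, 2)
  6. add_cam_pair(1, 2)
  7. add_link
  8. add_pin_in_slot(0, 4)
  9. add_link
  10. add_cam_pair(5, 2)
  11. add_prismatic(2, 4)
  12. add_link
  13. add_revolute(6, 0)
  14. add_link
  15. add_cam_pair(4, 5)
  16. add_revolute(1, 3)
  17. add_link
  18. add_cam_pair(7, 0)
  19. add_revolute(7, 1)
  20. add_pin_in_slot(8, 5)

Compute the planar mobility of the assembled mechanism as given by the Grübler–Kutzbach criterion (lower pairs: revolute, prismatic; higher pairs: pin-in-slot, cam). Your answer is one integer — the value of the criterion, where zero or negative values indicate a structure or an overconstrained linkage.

M = 8

ground; <1,0,0>
#1 <2,0,0>
C:0↔1 J2 <2,0,1>
#2 <3,0,1>
#3 <4,0,1>
C:3↔2 J2 <4,0,2>
C:1↔2 J2 <4,0,3>
#4 <5,0,3>
PS:0↔4 J2 <5,0,4>
#5 <6,0,4>
C:5↔2 J2 <6,0,5>
P:2↔4 J1 <6,1,5>
#6 <7,1,5>
R:6↔0 J1 <7,2,5>
#7 <8,2,5>
C:4↔5 J2 <8,2,6>
R:1↔3 J1 <8,3,6>
#8 <9,3,6>
C:7↔0 J2 <9,3,7>
R:7↔1 J1 <9,4,7>
PS:8↔5 J2 <9,4,8>
3×8 − 2×4 − 1×8 = 8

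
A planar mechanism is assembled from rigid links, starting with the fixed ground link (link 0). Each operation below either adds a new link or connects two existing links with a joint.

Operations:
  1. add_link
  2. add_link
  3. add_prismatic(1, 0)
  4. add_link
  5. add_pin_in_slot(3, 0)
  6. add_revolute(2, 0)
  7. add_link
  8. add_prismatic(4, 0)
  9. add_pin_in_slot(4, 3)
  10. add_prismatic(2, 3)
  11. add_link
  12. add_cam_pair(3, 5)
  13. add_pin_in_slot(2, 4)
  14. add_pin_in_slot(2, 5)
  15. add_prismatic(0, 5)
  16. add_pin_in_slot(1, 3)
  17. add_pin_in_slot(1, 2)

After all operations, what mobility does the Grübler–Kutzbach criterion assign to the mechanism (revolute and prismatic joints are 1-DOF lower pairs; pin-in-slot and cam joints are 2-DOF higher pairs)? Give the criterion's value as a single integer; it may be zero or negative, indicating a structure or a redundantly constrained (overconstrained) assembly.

[1;0;0] (link 0 is ground)
L+ [2;0;0]
L+ [3;0;0]
P(1,0)∈J1 [3;1;0]
L+ [4;1;0]
PS(3,0)∈J2 [4;1;1]
R(2,0)∈J1 [4;2;1]
L+ [5;2;1]
P(4,0)∈J1 [5;3;1]
PS(4,3)∈J2 [5;3;2]
P(2,3)∈J1 [5;4;2]
L+ [6;4;2]
C(3,5)∈J2 [6;4;3]
PS(2,4)∈J2 [6;4;4]
PS(2,5)∈J2 [6;4;5]
P(0,5)∈J1 [6;5;5]
PS(1,3)∈J2 [6;5;6]
PS(1,2)∈J2 [6;5;7]
mobility = 15 − 10 − 7 = -2

M = -2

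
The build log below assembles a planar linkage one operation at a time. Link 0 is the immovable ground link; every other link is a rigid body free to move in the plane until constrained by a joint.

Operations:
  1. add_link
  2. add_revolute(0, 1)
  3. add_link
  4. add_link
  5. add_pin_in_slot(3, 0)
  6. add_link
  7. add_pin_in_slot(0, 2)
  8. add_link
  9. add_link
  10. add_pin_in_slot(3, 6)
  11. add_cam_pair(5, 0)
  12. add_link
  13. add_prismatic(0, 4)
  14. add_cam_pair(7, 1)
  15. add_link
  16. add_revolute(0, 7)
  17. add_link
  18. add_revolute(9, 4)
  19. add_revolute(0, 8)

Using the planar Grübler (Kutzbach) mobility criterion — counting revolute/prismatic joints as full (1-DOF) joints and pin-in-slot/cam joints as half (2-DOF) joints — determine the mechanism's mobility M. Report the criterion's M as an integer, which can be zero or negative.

[1;0;0] (link 0 is ground)
L+ [2;0;0]
R(0,1)∈J1 [2;1;0]
L+ [3;1;0]
L+ [4;1;0]
PS(3,0)∈J2 [4;1;1]
L+ [5;1;1]
PS(0,2)∈J2 [5;1;2]
L+ [6;1;2]
L+ [7;1;2]
PS(3,6)∈J2 [7;1;3]
C(5,0)∈J2 [7;1;4]
L+ [8;1;4]
P(0,4)∈J1 [8;2;4]
C(7,1)∈J2 [8;2;5]
L+ [9;2;5]
R(0,7)∈J1 [9;3;5]
L+ [10;3;5]
R(9,4)∈J1 [10;4;5]
R(0,8)∈J1 [10;5;5]
mobility = 27 − 10 − 5 = 12

M = 12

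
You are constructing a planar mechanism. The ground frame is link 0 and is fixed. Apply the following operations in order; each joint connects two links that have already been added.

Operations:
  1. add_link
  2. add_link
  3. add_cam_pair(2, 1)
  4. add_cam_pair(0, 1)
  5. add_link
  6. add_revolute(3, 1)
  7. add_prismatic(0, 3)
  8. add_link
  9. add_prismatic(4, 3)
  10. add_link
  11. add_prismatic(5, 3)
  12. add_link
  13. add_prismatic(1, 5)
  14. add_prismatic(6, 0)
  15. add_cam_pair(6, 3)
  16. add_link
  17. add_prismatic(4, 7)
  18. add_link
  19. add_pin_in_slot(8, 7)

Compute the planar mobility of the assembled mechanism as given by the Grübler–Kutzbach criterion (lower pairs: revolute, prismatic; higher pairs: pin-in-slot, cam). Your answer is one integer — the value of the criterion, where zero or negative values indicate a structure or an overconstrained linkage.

(L,J1,J2)=(1,0,0); link0 fixed
link1: (2,0,0)
link2: (3,0,0)
C 2-1 [J2]: (3,0,1)
C 0-1 [J2]: (3,0,2)
link3: (4,0,2)
R 3-1 [J1]: (4,1,2)
P 0-3 [J1]: (4,2,2)
link4: (5,2,2)
P 4-3 [J1]: (5,3,2)
link5: (6,3,2)
P 5-3 [J1]: (6,4,2)
link6: (7,4,2)
P 1-5 [J1]: (7,5,2)
P 6-0 [J1]: (7,6,2)
C 6-3 [J2]: (7,6,3)
link7: (8,6,3)
P 4-7 [J1]: (8,7,3)
link8: (9,7,3)
PS 8-7 [J2]: (9,7,4)
Grübler: 3·8 − 2·7 − 4 = 6

M = 6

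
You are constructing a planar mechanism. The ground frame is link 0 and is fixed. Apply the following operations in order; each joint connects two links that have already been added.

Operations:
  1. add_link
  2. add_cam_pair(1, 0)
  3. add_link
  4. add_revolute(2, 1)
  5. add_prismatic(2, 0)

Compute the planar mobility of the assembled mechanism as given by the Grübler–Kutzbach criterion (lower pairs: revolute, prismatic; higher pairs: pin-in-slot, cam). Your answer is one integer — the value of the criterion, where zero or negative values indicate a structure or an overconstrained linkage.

(L,J1,J2)=(1,0,0); link0 fixed
link1: (2,0,0)
C 1-0 [J2]: (2,0,1)
link2: (3,0,1)
R 2-1 [J1]: (3,1,1)
P 2-0 [J1]: (3,2,1)
Grübler: 3·2 − 2·2 − 1 = 1

M = 1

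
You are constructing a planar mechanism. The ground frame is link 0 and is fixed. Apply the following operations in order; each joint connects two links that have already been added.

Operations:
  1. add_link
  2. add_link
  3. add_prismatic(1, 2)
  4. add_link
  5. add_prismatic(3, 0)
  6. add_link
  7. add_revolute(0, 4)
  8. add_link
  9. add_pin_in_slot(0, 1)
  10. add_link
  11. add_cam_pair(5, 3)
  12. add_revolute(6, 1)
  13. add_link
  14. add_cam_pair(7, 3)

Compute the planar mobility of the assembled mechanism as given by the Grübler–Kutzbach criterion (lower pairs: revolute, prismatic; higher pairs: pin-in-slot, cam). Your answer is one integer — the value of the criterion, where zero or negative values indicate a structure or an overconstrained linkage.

link 0 = ground. State L|J1|J2 = 1|0|0
+link1  2|0|0
+link2  3|0|0
P(1,2) f=1→J1  3|1|0
+link3  4|1|0
P(3,0) f=1→J1  4|2|0
+link4  5|2|0
R(0,4) f=1→J1  5|3|0
+link5  6|3|0
PS(0,1) f=2→J2  6|3|1
+link6  7|3|1
C(5,3) f=2→J2  7|3|2
R(6,1) f=1→J1  7|4|2
+link7  8|4|2
C(7,3) f=2→J2  8|4|3
M = 3(8−1)−2·4−3 = 21−8−3 = 10

M = 10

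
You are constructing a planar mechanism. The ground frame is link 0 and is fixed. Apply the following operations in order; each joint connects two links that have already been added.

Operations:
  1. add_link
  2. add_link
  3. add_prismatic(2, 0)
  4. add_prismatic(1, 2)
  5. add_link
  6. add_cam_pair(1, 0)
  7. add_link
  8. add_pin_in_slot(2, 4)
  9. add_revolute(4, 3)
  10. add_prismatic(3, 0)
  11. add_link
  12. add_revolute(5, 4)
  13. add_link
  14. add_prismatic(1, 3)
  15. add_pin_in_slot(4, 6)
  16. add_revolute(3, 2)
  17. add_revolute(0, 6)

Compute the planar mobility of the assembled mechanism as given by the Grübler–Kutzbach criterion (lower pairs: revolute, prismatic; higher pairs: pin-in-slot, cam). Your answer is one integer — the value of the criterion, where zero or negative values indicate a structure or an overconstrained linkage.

M = -1

link 0 = ground. State L|J1|J2 = 1|0|0
+link1  2|0|0
+link2  3|0|0
P(2,0) f=1→J1  3|1|0
P(1,2) f=1→J1  3|2|0
+link3  4|2|0
C(1,0) f=2→J2  4|2|1
+link4  5|2|1
PS(2,4) f=2→J2  5|2|2
R(4,3) f=1→J1  5|3|2
P(3,0) f=1→J1  5|4|2
+link5  6|4|2
R(5,4) f=1→J1  6|5|2
+link6  7|5|2
P(1,3) f=1→J1  7|6|2
PS(4,6) f=2→J2  7|6|3
R(3,2) f=1→J1  7|7|3
R(0,6) f=1→J1  7|8|3
M = 3(7−1)−2·8−3 = 18−16−3 = -1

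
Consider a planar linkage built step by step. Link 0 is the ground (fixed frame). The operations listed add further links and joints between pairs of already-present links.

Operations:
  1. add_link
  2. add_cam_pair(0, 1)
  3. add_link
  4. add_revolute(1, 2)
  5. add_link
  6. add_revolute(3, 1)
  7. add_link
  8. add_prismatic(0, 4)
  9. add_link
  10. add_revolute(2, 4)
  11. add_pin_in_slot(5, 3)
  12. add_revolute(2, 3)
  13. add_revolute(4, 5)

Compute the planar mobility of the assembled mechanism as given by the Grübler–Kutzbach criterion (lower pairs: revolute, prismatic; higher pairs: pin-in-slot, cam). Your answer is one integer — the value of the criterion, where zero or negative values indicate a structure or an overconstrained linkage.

[1;0;0] (link 0 is ground)
L+ [2;0;0]
C(0,1)∈J2 [2;0;1]
L+ [3;0;1]
R(1,2)∈J1 [3;1;1]
L+ [4;1;1]
R(3,1)∈J1 [4;2;1]
L+ [5;2;1]
P(0,4)∈J1 [5;3;1]
L+ [6;3;1]
R(2,4)∈J1 [6;4;1]
PS(5,3)∈J2 [6;4;2]
R(2,3)∈J1 [6;5;2]
R(4,5)∈J1 [6;6;2]
mobility = 15 − 12 − 2 = 1

M = 1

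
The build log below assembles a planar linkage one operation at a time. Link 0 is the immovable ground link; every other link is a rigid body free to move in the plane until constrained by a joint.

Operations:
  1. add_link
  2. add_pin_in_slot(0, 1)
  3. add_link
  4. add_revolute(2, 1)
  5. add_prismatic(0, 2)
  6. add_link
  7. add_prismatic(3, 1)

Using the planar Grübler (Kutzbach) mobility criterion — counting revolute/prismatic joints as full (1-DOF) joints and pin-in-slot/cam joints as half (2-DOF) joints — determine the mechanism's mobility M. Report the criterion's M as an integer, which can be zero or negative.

ground; <1,0,0>
#1 <2,0,0>
PS:0↔1 J2 <2,0,1>
#2 <3,0,1>
R:2↔1 J1 <3,1,1>
P:0↔2 J1 <3,2,1>
#3 <4,2,1>
P:3↔1 J1 <4,3,1>
3×3 − 2×3 − 1×1 = 2

M = 2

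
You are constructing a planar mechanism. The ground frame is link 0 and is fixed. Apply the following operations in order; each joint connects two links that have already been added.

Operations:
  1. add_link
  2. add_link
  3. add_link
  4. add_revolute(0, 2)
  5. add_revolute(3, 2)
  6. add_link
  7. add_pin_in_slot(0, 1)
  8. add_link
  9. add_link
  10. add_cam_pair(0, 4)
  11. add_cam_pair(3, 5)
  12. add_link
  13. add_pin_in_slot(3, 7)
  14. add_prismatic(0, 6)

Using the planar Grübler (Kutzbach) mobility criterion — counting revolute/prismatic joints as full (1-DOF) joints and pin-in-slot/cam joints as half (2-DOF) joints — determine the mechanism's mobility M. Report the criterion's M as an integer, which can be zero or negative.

M = 11

ground; <1,0,0>
#1 <2,0,0>
#2 <3,0,0>
#3 <4,0,0>
R:0↔2 J1 <4,1,0>
R:3↔2 J1 <4,2,0>
#4 <5,2,0>
PS:0↔1 J2 <5,2,1>
#5 <6,2,1>
#6 <7,2,1>
C:0↔4 J2 <7,2,2>
C:3↔5 J2 <7,2,3>
#7 <8,2,3>
PS:3↔7 J2 <8,2,4>
P:0↔6 J1 <8,3,4>
3×7 − 2×3 − 1×4 = 11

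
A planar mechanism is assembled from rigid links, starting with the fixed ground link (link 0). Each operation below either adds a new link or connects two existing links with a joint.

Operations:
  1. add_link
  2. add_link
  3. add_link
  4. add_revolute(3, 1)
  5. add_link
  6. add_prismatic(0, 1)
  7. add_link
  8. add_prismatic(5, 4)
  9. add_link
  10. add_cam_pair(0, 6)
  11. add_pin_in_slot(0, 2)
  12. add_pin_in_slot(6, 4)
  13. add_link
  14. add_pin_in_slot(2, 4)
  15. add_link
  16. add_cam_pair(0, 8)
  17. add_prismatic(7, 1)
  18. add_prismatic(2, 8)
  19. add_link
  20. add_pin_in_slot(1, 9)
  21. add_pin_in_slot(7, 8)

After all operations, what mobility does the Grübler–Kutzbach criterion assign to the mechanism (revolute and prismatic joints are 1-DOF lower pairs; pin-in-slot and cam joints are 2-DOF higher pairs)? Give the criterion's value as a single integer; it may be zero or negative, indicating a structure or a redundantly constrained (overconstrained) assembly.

ground; <1,0,0>
#1 <2,0,0>
#2 <3,0,0>
#3 <4,0,0>
R:3↔1 J1 <4,1,0>
#4 <5,1,0>
P:0↔1 J1 <5,2,0>
#5 <6,2,0>
P:5↔4 J1 <6,3,0>
#6 <7,3,0>
C:0↔6 J2 <7,3,1>
PS:0↔2 J2 <7,3,2>
PS:6↔4 J2 <7,3,3>
#7 <8,3,3>
PS:2↔4 J2 <8,3,4>
#8 <9,3,4>
C:0↔8 J2 <9,3,5>
P:7↔1 J1 <9,4,5>
P:2↔8 J1 <9,5,5>
#9 <10,5,5>
PS:1↔9 J2 <10,5,6>
PS:7↔8 J2 <10,5,7>
3×9 − 2×5 − 1×7 = 10

M = 10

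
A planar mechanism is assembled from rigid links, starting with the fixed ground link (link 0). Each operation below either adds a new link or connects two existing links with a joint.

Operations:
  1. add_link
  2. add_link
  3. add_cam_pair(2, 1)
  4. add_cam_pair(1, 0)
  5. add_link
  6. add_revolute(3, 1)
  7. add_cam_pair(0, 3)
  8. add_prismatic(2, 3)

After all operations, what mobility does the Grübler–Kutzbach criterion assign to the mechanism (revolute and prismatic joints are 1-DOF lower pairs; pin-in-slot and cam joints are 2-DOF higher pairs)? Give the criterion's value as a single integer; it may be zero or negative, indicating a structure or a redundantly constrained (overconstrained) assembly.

(L,J1,J2)=(1,0,0); link0 fixed
link1: (2,0,0)
link2: (3,0,0)
C 2-1 [J2]: (3,0,1)
C 1-0 [J2]: (3,0,2)
link3: (4,0,2)
R 3-1 [J1]: (4,1,2)
C 0-3 [J2]: (4,1,3)
P 2-3 [J1]: (4,2,3)
Grübler: 3·3 − 2·2 − 3 = 2

M = 2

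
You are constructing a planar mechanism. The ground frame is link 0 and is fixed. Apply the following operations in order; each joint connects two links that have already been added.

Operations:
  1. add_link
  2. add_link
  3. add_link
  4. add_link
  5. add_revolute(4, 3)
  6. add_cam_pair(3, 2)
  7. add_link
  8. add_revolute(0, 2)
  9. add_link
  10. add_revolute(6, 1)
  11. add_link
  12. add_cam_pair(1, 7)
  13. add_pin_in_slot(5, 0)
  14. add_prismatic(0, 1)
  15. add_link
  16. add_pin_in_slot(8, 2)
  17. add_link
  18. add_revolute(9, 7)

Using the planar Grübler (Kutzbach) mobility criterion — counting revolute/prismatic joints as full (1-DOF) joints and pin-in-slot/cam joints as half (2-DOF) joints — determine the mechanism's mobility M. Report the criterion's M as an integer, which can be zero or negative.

L=1 J1=0 J2=0
add link → L=2 J1=0 J2=0
add link → L=3 J1=0 J2=0
add link → L=4 J1=0 J2=0
add link → L=5 J1=0 J2=0
R@4,3 dof=1 J1 → L=5 J1=1 J2=0
C@3,2 dof=2 J2 → L=5 J1=1 J2=1
add link → L=6 J1=1 J2=1
R@0,2 dof=1 J1 → L=6 J1=2 J2=1
add link → L=7 J1=2 J2=1
R@6,1 dof=1 J1 → L=7 J1=3 J2=1
add link → L=8 J1=3 J2=1
C@1,7 dof=2 J2 → L=8 J1=3 J2=2
PS@5,0 dof=2 J2 → L=8 J1=3 J2=3
P@0,1 dof=1 J1 → L=8 J1=4 J2=3
add link → L=9 J1=4 J2=3
PS@8,2 dof=2 J2 → L=9 J1=4 J2=4
add link → L=10 J1=4 J2=4
R@9,7 dof=1 J1 → L=10 J1=5 J2=4
M=3(L−1)−2J1−J2=3·9−2·5−4=13

M = 13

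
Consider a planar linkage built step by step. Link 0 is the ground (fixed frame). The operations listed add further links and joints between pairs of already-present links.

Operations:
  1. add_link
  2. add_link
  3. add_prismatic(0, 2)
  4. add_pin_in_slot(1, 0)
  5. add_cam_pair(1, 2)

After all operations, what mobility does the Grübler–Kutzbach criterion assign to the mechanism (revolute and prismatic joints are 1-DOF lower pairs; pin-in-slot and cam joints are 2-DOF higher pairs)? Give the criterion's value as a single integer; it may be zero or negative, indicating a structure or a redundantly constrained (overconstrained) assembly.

M = 2

(L,J1,J2)=(1,0,0); link0 fixed
link1: (2,0,0)
link2: (3,0,0)
P 0-2 [J1]: (3,1,0)
PS 1-0 [J2]: (3,1,1)
C 1-2 [J2]: (3,1,2)
Grübler: 3·2 − 2·1 − 2 = 2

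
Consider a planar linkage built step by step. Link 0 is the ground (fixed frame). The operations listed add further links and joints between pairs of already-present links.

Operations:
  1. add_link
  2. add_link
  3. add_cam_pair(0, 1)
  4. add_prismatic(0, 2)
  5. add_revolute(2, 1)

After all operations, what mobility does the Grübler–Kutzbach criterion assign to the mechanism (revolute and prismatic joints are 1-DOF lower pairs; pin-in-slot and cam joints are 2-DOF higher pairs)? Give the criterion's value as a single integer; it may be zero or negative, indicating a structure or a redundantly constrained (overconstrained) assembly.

M = 1

(L,J1,J2)=(1,0,0); link0 fixed
link1: (2,0,0)
link2: (3,0,0)
C 0-1 [J2]: (3,0,1)
P 0-2 [J1]: (3,1,1)
R 2-1 [J1]: (3,2,1)
Grübler: 3·2 − 2·2 − 1 = 1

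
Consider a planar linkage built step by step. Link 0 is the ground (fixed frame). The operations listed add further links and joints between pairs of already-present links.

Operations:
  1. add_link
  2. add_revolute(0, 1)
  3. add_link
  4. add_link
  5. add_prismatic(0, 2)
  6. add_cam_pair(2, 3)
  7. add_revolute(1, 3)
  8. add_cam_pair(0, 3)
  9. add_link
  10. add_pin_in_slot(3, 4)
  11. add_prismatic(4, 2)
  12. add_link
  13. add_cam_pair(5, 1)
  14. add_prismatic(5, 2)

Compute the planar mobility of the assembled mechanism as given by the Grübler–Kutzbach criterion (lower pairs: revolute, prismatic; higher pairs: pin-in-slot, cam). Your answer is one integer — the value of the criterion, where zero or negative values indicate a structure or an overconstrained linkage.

M = 1

(L,J1,J2)=(1,0,0); link0 fixed
link1: (2,0,0)
R 0-1 [J1]: (2,1,0)
link2: (3,1,0)
link3: (4,1,0)
P 0-2 [J1]: (4,2,0)
C 2-3 [J2]: (4,2,1)
R 1-3 [J1]: (4,3,1)
C 0-3 [J2]: (4,3,2)
link4: (5,3,2)
PS 3-4 [J2]: (5,3,3)
P 4-2 [J1]: (5,4,3)
link5: (6,4,3)
C 5-1 [J2]: (6,4,4)
P 5-2 [J1]: (6,5,4)
Grübler: 3·5 − 2·5 − 4 = 1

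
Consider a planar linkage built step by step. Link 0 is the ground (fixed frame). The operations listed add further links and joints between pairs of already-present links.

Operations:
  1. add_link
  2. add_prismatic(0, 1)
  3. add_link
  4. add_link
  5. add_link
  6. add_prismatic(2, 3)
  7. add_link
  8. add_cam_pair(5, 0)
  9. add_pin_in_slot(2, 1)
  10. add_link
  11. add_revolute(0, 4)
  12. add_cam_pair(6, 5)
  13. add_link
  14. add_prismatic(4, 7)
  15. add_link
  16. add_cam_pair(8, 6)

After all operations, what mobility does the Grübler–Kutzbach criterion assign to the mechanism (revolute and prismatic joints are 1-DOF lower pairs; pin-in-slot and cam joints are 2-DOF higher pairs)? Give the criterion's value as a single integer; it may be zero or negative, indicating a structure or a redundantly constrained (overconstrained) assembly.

link 0 = ground. State L|J1|J2 = 1|0|0
+link1  2|0|0
P(0,1) f=1→J1  2|1|0
+link2  3|1|0
+link3  4|1|0
+link4  5|1|0
P(2,3) f=1→J1  5|2|0
+link5  6|2|0
C(5,0) f=2→J2  6|2|1
PS(2,1) f=2→J2  6|2|2
+link6  7|2|2
R(0,4) f=1→J1  7|3|2
C(6,5) f=2→J2  7|3|3
+link7  8|3|3
P(4,7) f=1→J1  8|4|3
+link8  9|4|3
C(8,6) f=2→J2  9|4|4
M = 3(9−1)−2·4−4 = 24−8−4 = 12

M = 12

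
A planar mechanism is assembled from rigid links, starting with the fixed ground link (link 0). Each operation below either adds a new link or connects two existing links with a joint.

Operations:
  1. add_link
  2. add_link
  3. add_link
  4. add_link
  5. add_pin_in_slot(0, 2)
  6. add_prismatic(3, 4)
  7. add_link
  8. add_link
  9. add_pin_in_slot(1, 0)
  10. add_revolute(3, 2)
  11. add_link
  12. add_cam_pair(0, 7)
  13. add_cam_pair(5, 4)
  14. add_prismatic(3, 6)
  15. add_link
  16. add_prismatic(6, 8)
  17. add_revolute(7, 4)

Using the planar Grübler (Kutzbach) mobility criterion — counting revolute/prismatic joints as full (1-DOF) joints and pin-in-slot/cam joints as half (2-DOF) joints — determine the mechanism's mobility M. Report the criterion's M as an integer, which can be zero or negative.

M = 10

L=1 J1=0 J2=0
add link → L=2 J1=0 J2=0
add link → L=3 J1=0 J2=0
add link → L=4 J1=0 J2=0
add link → L=5 J1=0 J2=0
PS@0,2 dof=2 J2 → L=5 J1=0 J2=1
P@3,4 dof=1 J1 → L=5 J1=1 J2=1
add link → L=6 J1=1 J2=1
add link → L=7 J1=1 J2=1
PS@1,0 dof=2 J2 → L=7 J1=1 J2=2
R@3,2 dof=1 J1 → L=7 J1=2 J2=2
add link → L=8 J1=2 J2=2
C@0,7 dof=2 J2 → L=8 J1=2 J2=3
C@5,4 dof=2 J2 → L=8 J1=2 J2=4
P@3,6 dof=1 J1 → L=8 J1=3 J2=4
add link → L=9 J1=3 J2=4
P@6,8 dof=1 J1 → L=9 J1=4 J2=4
R@7,4 dof=1 J1 → L=9 J1=5 J2=4
M=3(L−1)−2J1−J2=3·8−2·5−4=10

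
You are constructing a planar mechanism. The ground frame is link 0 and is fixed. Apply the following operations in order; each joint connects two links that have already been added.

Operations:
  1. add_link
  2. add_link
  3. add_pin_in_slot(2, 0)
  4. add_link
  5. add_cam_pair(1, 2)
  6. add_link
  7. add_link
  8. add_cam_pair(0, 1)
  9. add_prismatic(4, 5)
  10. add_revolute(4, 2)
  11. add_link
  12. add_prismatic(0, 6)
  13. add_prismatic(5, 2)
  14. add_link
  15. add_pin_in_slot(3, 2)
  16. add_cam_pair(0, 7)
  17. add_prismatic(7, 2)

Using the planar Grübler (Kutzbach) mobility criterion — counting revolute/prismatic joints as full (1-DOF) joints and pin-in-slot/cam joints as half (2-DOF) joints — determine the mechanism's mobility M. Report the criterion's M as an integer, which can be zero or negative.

M = 6

[1;0;0] (link 0 is ground)
L+ [2;0;0]
L+ [3;0;0]
PS(2,0)∈J2 [3;0;1]
L+ [4;0;1]
C(1,2)∈J2 [4;0;2]
L+ [5;0;2]
L+ [6;0;2]
C(0,1)∈J2 [6;0;3]
P(4,5)∈J1 [6;1;3]
R(4,2)∈J1 [6;2;3]
L+ [7;2;3]
P(0,6)∈J1 [7;3;3]
P(5,2)∈J1 [7;4;3]
L+ [8;4;3]
PS(3,2)∈J2 [8;4;4]
C(0,7)∈J2 [8;4;5]
P(7,2)∈J1 [8;5;5]
mobility = 21 − 10 − 5 = 6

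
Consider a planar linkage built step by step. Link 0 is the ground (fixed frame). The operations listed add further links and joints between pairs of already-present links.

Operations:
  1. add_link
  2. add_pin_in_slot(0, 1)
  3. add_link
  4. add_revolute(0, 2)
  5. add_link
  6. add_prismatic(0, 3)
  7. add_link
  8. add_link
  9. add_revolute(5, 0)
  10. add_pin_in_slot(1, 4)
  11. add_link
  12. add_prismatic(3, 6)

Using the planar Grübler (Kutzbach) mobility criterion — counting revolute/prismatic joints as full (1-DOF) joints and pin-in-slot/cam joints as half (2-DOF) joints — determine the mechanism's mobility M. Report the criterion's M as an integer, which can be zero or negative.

M = 8

ground; <1,0,0>
#1 <2,0,0>
PS:0↔1 J2 <2,0,1>
#2 <3,0,1>
R:0↔2 J1 <3,1,1>
#3 <4,1,1>
P:0↔3 J1 <4,2,1>
#4 <5,2,1>
#5 <6,2,1>
R:5↔0 J1 <6,3,1>
PS:1↔4 J2 <6,3,2>
#6 <7,3,2>
P:3↔6 J1 <7,4,2>
3×6 − 2×4 − 1×2 = 8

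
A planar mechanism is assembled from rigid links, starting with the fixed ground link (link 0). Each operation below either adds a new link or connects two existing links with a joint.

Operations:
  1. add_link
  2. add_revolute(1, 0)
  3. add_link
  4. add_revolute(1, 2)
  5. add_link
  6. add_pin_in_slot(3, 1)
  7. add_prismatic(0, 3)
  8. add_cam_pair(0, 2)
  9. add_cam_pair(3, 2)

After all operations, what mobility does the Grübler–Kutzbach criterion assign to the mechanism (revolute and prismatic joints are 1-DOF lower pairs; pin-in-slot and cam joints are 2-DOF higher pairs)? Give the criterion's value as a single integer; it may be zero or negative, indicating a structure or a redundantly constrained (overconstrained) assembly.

M = 0

link 0 = ground. State L|J1|J2 = 1|0|0
+link1  2|0|0
R(1,0) f=1→J1  2|1|0
+link2  3|1|0
R(1,2) f=1→J1  3|2|0
+link3  4|2|0
PS(3,1) f=2→J2  4|2|1
P(0,3) f=1→J1  4|3|1
C(0,2) f=2→J2  4|3|2
C(3,2) f=2→J2  4|3|3
M = 3(4−1)−2·3−3 = 9−6−3 = 0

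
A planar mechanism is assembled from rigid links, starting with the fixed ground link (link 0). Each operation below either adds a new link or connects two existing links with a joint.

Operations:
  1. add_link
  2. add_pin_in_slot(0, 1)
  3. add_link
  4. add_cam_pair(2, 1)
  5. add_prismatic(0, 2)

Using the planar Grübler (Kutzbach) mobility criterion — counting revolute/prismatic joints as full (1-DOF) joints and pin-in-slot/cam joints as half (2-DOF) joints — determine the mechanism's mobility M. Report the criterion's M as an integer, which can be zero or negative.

ground; <1,0,0>
#1 <2,0,0>
PS:0↔1 J2 <2,0,1>
#2 <3,0,1>
C:2↔1 J2 <3,0,2>
P:0↔2 J1 <3,1,2>
3×2 − 2×1 − 1×2 = 2

M = 2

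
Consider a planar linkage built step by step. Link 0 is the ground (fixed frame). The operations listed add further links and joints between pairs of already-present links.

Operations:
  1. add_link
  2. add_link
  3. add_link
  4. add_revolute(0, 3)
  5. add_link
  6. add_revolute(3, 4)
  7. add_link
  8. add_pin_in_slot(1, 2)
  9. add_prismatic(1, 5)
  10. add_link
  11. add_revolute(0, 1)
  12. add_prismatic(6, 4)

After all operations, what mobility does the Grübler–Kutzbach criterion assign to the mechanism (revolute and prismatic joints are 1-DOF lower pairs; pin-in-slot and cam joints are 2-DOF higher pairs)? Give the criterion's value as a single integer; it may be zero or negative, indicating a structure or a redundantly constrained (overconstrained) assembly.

ground; <1,0,0>
#1 <2,0,0>
#2 <3,0,0>
#3 <4,0,0>
R:0↔3 J1 <4,1,0>
#4 <5,1,0>
R:3↔4 J1 <5,2,0>
#5 <6,2,0>
PS:1↔2 J2 <6,2,1>
P:1↔5 J1 <6,3,1>
#6 <7,3,1>
R:0↔1 J1 <7,4,1>
P:6↔4 J1 <7,5,1>
3×6 − 2×5 − 1×1 = 7

M = 7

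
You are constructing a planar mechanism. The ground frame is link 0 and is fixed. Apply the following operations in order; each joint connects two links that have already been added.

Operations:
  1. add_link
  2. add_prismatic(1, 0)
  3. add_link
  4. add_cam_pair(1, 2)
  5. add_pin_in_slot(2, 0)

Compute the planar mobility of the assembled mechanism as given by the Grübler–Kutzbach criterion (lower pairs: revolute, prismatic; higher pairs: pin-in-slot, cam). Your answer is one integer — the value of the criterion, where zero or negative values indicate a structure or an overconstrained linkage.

(L,J1,J2)=(1,0,0); link0 fixed
link1: (2,0,0)
P 1-0 [J1]: (2,1,0)
link2: (3,1,0)
C 1-2 [J2]: (3,1,1)
PS 2-0 [J2]: (3,1,2)
Grübler: 3·2 − 2·1 − 2 = 2

M = 2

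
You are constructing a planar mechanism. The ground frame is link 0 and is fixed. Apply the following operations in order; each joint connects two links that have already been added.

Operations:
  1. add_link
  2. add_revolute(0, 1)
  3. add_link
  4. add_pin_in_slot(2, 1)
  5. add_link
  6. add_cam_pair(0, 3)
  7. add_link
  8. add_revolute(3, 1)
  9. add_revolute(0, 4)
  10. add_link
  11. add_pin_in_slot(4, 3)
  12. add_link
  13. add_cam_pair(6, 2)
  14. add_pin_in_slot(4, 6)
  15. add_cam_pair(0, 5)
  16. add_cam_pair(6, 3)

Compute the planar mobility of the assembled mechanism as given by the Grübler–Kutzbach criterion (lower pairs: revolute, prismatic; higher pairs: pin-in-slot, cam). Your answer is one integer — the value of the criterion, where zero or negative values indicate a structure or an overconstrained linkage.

L=1 J1=0 J2=0
add link → L=2 J1=0 J2=0
R@0,1 dof=1 J1 → L=2 J1=1 J2=0
add link → L=3 J1=1 J2=0
PS@2,1 dof=2 J2 → L=3 J1=1 J2=1
add link → L=4 J1=1 J2=1
C@0,3 dof=2 J2 → L=4 J1=1 J2=2
add link → L=5 J1=1 J2=2
R@3,1 dof=1 J1 → L=5 J1=2 J2=2
R@0,4 dof=1 J1 → L=5 J1=3 J2=2
add link → L=6 J1=3 J2=2
PS@4,3 dof=2 J2 → L=6 J1=3 J2=3
add link → L=7 J1=3 J2=3
C@6,2 dof=2 J2 → L=7 J1=3 J2=4
PS@4,6 dof=2 J2 → L=7 J1=3 J2=5
C@0,5 dof=2 J2 → L=7 J1=3 J2=6
C@6,3 dof=2 J2 → L=7 J1=3 J2=7
M=3(L−1)−2J1−J2=3·6−2·3−7=5

M = 5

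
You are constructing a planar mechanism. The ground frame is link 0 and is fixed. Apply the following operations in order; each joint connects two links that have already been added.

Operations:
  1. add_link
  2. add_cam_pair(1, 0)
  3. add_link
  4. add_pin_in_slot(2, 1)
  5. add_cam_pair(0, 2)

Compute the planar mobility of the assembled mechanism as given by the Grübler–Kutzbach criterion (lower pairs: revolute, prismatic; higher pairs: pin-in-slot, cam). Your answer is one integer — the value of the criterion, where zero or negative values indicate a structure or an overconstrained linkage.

ground; <1,0,0>
#1 <2,0,0>
C:1↔0 J2 <2,0,1>
#2 <3,0,1>
PS:2↔1 J2 <3,0,2>
C:0↔2 J2 <3,0,3>
3×2 − 2×0 − 1×3 = 3

M = 3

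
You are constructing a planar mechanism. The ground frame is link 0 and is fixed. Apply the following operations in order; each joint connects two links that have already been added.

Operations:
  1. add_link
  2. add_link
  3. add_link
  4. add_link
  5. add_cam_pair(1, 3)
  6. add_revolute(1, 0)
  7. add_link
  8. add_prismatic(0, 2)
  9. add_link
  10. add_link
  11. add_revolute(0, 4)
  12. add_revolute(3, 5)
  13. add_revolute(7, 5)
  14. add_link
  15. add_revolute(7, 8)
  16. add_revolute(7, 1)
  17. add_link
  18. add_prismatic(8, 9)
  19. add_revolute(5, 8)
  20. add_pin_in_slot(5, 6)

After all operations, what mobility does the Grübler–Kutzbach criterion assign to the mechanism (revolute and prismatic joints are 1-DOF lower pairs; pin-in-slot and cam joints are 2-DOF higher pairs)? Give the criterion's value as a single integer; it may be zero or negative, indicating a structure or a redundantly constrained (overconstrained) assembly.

M = 7

ground; <1,0,0>
#1 <2,0,0>
#2 <3,0,0>
#3 <4,0,0>
#4 <5,0,0>
C:1↔3 J2 <5,0,1>
R:1↔0 J1 <5,1,1>
#5 <6,1,1>
P:0↔2 J1 <6,2,1>
#6 <7,2,1>
#7 <8,2,1>
R:0↔4 J1 <8,3,1>
R:3↔5 J1 <8,4,1>
R:7↔5 J1 <8,5,1>
#8 <9,5,1>
R:7↔8 J1 <9,6,1>
R:7↔1 J1 <9,7,1>
#9 <10,7,1>
P:8↔9 J1 <10,8,1>
R:5↔8 J1 <10,9,1>
PS:5↔6 J2 <10,9,2>
3×9 − 2×9 − 1×2 = 7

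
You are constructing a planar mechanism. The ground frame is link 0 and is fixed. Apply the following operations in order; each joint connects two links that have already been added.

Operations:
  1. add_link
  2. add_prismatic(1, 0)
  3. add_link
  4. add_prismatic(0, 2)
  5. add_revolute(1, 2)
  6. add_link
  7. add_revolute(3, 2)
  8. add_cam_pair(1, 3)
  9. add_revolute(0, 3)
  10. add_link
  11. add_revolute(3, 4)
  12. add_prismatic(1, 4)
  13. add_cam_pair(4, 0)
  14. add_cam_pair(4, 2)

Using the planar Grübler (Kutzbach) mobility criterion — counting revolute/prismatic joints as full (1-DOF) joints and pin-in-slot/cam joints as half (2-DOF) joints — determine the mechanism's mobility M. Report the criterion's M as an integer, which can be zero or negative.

ground; <1,0,0>
#1 <2,0,0>
P:1↔0 J1 <2,1,0>
#2 <3,1,0>
P:0↔2 J1 <3,2,0>
R:1↔2 J1 <3,3,0>
#3 <4,3,0>
R:3↔2 J1 <4,4,0>
C:1↔3 J2 <4,4,1>
R:0↔3 J1 <4,5,1>
#4 <5,5,1>
R:3↔4 J1 <5,6,1>
P:1↔4 J1 <5,7,1>
C:4↔0 J2 <5,7,2>
C:4↔2 J2 <5,7,3>
3×4 − 2×7 − 1×3 = -5

M = -5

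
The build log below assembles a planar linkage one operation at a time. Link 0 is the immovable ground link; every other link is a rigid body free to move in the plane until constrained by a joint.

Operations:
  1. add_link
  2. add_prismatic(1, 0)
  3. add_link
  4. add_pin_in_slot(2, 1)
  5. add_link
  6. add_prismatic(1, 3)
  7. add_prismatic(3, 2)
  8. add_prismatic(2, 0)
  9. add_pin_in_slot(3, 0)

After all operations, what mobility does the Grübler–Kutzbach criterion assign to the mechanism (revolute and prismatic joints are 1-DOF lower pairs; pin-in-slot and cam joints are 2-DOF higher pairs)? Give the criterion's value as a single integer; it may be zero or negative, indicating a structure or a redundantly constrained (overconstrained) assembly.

L=1 J1=0 J2=0
add link → L=2 J1=0 J2=0
P@1,0 dof=1 J1 → L=2 J1=1 J2=0
add link → L=3 J1=1 J2=0
PS@2,1 dof=2 J2 → L=3 J1=1 J2=1
add link → L=4 J1=1 J2=1
P@1,3 dof=1 J1 → L=4 J1=2 J2=1
P@3,2 dof=1 J1 → L=4 J1=3 J2=1
P@2,0 dof=1 J1 → L=4 J1=4 J2=1
PS@3,0 dof=2 J2 → L=4 J1=4 J2=2
M=3(L−1)−2J1−J2=3·3−2·4−2=-1

M = -1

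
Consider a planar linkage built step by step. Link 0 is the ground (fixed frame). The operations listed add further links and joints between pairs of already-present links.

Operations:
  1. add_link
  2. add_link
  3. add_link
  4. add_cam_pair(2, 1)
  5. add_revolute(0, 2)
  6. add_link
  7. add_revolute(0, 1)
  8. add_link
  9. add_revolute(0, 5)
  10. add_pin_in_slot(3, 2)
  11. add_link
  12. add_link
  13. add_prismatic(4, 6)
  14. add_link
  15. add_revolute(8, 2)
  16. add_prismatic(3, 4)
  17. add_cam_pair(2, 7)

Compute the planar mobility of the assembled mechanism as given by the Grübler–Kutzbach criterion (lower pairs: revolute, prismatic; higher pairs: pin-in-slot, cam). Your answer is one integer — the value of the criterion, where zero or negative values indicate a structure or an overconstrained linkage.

M = 9

ground; <1,0,0>
#1 <2,0,0>
#2 <3,0,0>
#3 <4,0,0>
C:2↔1 J2 <4,0,1>
R:0↔2 J1 <4,1,1>
#4 <5,1,1>
R:0↔1 J1 <5,2,1>
#5 <6,2,1>
R:0↔5 J1 <6,3,1>
PS:3↔2 J2 <6,3,2>
#6 <7,3,2>
#7 <8,3,2>
P:4↔6 J1 <8,4,2>
#8 <9,4,2>
R:8↔2 J1 <9,5,2>
P:3↔4 J1 <9,6,2>
C:2↔7 J2 <9,6,3>
3×8 − 2×6 − 1×3 = 9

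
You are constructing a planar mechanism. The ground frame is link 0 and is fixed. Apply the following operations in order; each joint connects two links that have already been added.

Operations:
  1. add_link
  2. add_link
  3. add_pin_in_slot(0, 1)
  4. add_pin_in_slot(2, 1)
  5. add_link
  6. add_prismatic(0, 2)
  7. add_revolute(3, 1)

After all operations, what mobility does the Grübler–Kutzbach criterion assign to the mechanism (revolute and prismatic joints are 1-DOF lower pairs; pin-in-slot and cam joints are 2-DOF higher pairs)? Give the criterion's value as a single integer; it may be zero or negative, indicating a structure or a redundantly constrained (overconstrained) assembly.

M = 3

[1;0;0] (link 0 is ground)
L+ [2;0;0]
L+ [3;0;0]
PS(0,1)∈J2 [3;0;1]
PS(2,1)∈J2 [3;0;2]
L+ [4;0;2]
P(0,2)∈J1 [4;1;2]
R(3,1)∈J1 [4;2;2]
mobility = 9 − 4 − 2 = 3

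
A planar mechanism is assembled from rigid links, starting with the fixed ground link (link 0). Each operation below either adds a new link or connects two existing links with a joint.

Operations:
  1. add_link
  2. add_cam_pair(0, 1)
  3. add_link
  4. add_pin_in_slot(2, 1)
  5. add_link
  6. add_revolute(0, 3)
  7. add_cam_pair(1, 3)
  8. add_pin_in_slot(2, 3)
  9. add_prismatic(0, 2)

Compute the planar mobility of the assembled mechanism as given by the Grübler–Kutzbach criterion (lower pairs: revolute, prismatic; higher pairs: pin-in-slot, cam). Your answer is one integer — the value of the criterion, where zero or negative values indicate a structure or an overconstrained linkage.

M = 1

(L,J1,J2)=(1,0,0); link0 fixed
link1: (2,0,0)
C 0-1 [J2]: (2,0,1)
link2: (3,0,1)
PS 2-1 [J2]: (3,0,2)
link3: (4,0,2)
R 0-3 [J1]: (4,1,2)
C 1-3 [J2]: (4,1,3)
PS 2-3 [J2]: (4,1,4)
P 0-2 [J1]: (4,2,4)
Grübler: 3·3 − 2·2 − 4 = 1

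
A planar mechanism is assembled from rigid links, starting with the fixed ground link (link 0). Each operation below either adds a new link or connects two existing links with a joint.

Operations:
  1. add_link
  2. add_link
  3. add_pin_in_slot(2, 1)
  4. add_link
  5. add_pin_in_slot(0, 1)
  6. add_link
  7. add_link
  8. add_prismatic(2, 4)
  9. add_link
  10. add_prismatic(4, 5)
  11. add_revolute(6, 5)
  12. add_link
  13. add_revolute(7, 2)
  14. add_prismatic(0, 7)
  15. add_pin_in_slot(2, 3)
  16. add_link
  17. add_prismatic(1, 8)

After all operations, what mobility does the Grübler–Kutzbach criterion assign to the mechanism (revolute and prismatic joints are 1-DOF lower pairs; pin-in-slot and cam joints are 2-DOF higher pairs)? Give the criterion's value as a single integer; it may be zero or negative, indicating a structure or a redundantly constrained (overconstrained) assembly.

L=1 J1=0 J2=0
add link → L=2 J1=0 J2=0
add link → L=3 J1=0 J2=0
PS@2,1 dof=2 J2 → L=3 J1=0 J2=1
add link → L=4 J1=0 J2=1
PS@0,1 dof=2 J2 → L=4 J1=0 J2=2
add link → L=5 J1=0 J2=2
add link → L=6 J1=0 J2=2
P@2,4 dof=1 J1 → L=6 J1=1 J2=2
add link → L=7 J1=1 J2=2
P@4,5 dof=1 J1 → L=7 J1=2 J2=2
R@6,5 dof=1 J1 → L=7 J1=3 J2=2
add link → L=8 J1=3 J2=2
R@7,2 dof=1 J1 → L=8 J1=4 J2=2
P@0,7 dof=1 J1 → L=8 J1=5 J2=2
PS@2,3 dof=2 J2 → L=8 J1=5 J2=3
add link → L=9 J1=5 J2=3
P@1,8 dof=1 J1 → L=9 J1=6 J2=3
M=3(L−1)−2J1−J2=3·8−2·6−3=9

M = 9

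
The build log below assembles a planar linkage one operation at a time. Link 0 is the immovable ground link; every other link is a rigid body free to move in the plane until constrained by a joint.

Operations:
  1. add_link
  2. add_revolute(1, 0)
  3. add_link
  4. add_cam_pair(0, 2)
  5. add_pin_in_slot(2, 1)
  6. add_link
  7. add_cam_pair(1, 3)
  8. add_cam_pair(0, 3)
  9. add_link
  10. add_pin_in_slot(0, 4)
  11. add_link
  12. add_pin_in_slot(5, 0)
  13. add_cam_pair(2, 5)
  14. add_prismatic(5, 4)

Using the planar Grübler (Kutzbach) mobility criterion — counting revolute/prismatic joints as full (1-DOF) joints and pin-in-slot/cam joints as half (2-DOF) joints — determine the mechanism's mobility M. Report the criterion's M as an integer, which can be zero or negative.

link 0 = ground. State L|J1|J2 = 1|0|0
+link1  2|0|0
R(1,0) f=1→J1  2|1|0
+link2  3|1|0
C(0,2) f=2→J2  3|1|1
PS(2,1) f=2→J2  3|1|2
+link3  4|1|2
C(1,3) f=2→J2  4|1|3
C(0,3) f=2→J2  4|1|4
+link4  5|1|4
PS(0,4) f=2→J2  5|1|5
+link5  6|1|5
PS(5,0) f=2→J2  6|1|6
C(2,5) f=2→J2  6|1|7
P(5,4) f=1→J1  6|2|7
M = 3(6−1)−2·2−7 = 15−4−7 = 4

M = 4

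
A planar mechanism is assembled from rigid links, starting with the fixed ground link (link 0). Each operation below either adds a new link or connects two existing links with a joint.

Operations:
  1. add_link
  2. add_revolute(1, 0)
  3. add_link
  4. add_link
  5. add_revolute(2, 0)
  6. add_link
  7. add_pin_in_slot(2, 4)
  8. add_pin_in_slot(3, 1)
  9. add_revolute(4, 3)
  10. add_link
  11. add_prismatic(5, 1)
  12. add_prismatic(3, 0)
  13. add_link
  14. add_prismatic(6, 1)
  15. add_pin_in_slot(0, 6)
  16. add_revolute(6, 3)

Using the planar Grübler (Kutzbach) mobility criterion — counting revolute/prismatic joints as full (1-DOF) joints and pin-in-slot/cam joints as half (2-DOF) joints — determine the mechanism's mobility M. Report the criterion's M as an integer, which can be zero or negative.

M = 1

ground; <1,0,0>
#1 <2,0,0>
R:1↔0 J1 <2,1,0>
#2 <3,1,0>
#3 <4,1,0>
R:2↔0 J1 <4,2,0>
#4 <5,2,0>
PS:2↔4 J2 <5,2,1>
PS:3↔1 J2 <5,2,2>
R:4↔3 J1 <5,3,2>
#5 <6,3,2>
P:5↔1 J1 <6,4,2>
P:3↔0 J1 <6,5,2>
#6 <7,5,2>
P:6↔1 J1 <7,6,2>
PS:0↔6 J2 <7,6,3>
R:6↔3 J1 <7,7,3>
3×6 − 2×7 − 1×3 = 1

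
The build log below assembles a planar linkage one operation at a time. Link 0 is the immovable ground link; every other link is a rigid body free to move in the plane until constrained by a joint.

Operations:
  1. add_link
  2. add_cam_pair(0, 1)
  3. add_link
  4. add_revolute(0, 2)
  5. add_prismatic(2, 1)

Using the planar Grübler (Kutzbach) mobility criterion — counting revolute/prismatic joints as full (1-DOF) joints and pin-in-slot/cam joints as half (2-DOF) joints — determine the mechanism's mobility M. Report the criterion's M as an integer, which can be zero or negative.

M = 1

ground; <1,0,0>
#1 <2,0,0>
C:0↔1 J2 <2,0,1>
#2 <3,0,1>
R:0↔2 J1 <3,1,1>
P:2↔1 J1 <3,2,1>
3×2 − 2×2 − 1×1 = 1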